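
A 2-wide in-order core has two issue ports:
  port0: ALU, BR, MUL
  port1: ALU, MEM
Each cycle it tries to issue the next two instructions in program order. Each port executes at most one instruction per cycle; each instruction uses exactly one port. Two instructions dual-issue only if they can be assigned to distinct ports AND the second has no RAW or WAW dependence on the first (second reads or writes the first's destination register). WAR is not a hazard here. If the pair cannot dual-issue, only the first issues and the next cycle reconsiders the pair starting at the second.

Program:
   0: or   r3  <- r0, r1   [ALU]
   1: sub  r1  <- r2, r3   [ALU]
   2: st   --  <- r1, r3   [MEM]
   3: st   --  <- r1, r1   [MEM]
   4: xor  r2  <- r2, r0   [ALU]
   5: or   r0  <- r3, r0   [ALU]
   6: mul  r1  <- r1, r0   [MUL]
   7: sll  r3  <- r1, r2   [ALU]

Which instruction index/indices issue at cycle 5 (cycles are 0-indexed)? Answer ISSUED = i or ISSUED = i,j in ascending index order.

ISSUED = 6

c0: i0 or  RAW r3
c1: i1 sub  RAW r1
c2: i2 st  no-port MEM/MEM
c3: i3+i4 st+xor  pair
c4: i5 or  RAW r0
c5: i6 mul  RAW r1
c6: i7 sll  tail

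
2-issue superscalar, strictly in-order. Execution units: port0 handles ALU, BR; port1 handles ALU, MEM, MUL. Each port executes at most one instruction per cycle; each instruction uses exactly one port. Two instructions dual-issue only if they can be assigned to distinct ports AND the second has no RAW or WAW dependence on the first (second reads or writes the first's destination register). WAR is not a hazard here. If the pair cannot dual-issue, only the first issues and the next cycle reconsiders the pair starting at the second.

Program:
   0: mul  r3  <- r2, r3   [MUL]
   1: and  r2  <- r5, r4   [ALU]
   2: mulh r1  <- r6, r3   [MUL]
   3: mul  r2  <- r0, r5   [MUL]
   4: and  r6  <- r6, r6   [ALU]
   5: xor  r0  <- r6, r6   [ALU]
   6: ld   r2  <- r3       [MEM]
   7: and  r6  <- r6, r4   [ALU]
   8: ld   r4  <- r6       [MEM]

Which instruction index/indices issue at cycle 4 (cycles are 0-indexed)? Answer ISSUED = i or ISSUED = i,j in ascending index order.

ISSUED = 7

[0] i0,i1  mul/and  -- 2-wide
[1] i2  mulh  -- no-port MUL/MUL
[2] i3,i4  mul/and  -- 2-wide
[3] i5,i6  xor/ld  -- 2-wide
[4] i7  and  -- RAW r6
[5] i8  ld  -- tail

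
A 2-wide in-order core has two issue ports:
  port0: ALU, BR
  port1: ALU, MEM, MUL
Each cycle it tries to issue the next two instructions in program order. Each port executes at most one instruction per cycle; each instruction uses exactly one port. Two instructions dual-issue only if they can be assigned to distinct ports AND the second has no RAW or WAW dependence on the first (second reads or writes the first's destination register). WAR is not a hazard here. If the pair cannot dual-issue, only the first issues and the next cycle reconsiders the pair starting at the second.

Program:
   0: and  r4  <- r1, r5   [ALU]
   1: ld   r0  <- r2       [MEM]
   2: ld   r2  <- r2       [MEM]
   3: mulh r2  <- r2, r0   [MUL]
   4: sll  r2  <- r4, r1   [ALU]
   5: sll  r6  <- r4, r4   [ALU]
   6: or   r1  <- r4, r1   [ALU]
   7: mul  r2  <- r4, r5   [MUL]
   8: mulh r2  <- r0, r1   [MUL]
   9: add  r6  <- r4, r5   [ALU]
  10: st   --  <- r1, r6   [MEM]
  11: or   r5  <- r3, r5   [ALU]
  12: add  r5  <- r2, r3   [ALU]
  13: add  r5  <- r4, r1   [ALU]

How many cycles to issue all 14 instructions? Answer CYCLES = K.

#0 head=0: and.ALU/ld.MEM i0,i1 2-wide
#1 head=2: ld.MEM i2 no-port MEM/MUL
#2 head=3: mulh.MUL i3 WAW r2
#3 head=4: sll.ALU/sll.ALU i4,i5 2-wide
#4 head=6: or.ALU/mul.MUL i6,i7 2-wide
#5 head=8: mulh.MUL/add.ALU i8,i9 2-wide
#6 head=10: st.MEM/or.ALU i10,i11 2-wide
#7 head=12: add.ALU i12 WAW r5
#8 head=13: add.ALU i13 tail

CYCLES = 9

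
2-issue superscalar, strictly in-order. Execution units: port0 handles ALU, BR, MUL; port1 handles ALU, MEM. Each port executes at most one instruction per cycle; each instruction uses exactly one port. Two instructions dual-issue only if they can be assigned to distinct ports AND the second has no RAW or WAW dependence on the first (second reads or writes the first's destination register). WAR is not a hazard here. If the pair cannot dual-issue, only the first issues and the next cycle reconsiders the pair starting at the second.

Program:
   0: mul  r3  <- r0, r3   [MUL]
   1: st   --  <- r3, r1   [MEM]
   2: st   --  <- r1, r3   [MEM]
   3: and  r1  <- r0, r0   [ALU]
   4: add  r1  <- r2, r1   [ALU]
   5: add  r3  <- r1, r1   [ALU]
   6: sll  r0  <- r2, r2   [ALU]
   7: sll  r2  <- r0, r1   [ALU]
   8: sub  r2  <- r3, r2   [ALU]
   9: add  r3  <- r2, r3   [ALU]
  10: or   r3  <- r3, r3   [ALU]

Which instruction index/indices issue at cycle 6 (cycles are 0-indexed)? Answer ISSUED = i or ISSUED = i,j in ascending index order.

ISSUED = 8

c0: i0 mul.MUL  RAW r3
c1: i1 st.MEM  no-port MEM/MEM
c2: i2+i3 st.MEM/and.ALU  pair
c3: i4 add.ALU  RAW r1
c4: i5+i6 add.ALU/sll.ALU  pair
c5: i7 sll.ALU  RAW+WAW r2
c6: i8 sub.ALU  RAW r2
c7: i9 add.ALU  RAW+WAW r3
c8: i10 or.ALU  tail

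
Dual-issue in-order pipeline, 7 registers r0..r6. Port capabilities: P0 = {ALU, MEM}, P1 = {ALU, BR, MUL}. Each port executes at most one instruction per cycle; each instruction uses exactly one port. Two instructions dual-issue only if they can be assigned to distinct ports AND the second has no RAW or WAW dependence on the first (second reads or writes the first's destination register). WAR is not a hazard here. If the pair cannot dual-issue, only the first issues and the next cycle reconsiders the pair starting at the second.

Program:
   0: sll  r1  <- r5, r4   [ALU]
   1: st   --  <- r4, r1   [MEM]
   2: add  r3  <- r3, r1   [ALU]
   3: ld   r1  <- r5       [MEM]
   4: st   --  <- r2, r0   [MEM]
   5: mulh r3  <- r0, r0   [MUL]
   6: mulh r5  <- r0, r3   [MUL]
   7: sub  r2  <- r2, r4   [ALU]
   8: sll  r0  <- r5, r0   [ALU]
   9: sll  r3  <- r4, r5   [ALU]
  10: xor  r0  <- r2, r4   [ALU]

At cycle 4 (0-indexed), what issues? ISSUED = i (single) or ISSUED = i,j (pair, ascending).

#0 head=0: sll i0 RAW r1
#1 head=1: st add i1&i2 pair
#2 head=3: ld i3 no-port MEM/MEM
#3 head=4: st mulh i4&i5 pair
#4 head=6: mulh sub i6&i7 pair
#5 head=8: sll sll i8&i9 pair
#6 head=10: xor i10 tail

ISSUED = 6,7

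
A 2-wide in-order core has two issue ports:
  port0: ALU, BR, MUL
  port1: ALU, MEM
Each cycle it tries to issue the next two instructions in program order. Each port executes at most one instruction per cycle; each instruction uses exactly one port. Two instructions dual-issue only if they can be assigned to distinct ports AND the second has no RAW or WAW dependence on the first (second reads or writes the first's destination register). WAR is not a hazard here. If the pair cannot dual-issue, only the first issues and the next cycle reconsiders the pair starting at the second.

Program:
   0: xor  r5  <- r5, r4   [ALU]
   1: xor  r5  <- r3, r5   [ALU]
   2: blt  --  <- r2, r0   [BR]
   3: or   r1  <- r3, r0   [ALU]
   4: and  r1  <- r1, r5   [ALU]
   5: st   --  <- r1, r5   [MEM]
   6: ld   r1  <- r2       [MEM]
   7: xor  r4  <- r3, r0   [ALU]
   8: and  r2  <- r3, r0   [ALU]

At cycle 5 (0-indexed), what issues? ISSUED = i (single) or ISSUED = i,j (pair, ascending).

c0: i0 xor.ALU  RAW+WAW r5
c1: i1&i2 xor.ALU;blt.BR  dual
c2: i3 or.ALU  RAW+WAW r1
c3: i4 and.ALU  RAW r1
c4: i5 st.MEM  no-port MEM/MEM
c5: i6&i7 ld.MEM;xor.ALU  dual
c6: i8 and.ALU  tail

ISSUED = 6,7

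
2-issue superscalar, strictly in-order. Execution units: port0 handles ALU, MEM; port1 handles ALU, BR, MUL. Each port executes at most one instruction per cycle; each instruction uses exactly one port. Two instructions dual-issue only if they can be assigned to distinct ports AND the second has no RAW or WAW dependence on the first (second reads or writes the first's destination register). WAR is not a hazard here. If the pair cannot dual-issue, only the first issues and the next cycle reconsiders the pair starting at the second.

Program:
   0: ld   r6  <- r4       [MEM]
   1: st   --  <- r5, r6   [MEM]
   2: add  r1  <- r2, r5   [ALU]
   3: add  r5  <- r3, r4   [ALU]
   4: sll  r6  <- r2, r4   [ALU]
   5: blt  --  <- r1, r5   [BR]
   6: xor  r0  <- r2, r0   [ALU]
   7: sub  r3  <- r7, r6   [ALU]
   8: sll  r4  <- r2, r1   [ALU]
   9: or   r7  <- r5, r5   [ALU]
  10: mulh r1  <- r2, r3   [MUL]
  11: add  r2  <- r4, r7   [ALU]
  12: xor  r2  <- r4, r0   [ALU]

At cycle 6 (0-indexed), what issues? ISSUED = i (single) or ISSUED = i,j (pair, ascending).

ISSUED = 11

0. ld @i0  | no-port MEM/MEM
1. st;add @i1+i2  | 2-wide
2. add;sll @i3+i4  | 2-wide
3. blt;xor @i5+i6  | 2-wide
4. sub;sll @i7+i8  | 2-wide
5. or;mulh @i9+i10  | 2-wide
6. add @i11  | WAW r2
7. xor @i12  | tail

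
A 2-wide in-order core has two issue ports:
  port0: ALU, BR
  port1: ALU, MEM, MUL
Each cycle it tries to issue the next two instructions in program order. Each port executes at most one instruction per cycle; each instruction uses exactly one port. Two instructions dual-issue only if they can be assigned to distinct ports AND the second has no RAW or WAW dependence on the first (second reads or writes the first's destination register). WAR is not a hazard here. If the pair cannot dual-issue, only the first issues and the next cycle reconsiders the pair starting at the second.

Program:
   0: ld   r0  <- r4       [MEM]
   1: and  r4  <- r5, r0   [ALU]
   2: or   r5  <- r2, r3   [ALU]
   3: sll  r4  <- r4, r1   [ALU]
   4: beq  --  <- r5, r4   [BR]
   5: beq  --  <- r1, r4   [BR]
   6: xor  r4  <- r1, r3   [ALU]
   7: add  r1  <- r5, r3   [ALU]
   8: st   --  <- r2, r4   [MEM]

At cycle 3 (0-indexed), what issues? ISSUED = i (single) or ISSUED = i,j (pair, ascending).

ISSUED = 4

  cy0 -> i0 (ld.MEM) RAW r0
  cy1 -> i1+i2 (and.ALU/or.ALU) 2-wide
  cy2 -> i3 (sll.ALU) RAW r4
  cy3 -> i4 (beq.BR) no-port BR/BR
  cy4 -> i5+i6 (beq.BR/xor.ALU) 2-wide
  cy5 -> i7+i8 (add.ALU/st.MEM) 2-wide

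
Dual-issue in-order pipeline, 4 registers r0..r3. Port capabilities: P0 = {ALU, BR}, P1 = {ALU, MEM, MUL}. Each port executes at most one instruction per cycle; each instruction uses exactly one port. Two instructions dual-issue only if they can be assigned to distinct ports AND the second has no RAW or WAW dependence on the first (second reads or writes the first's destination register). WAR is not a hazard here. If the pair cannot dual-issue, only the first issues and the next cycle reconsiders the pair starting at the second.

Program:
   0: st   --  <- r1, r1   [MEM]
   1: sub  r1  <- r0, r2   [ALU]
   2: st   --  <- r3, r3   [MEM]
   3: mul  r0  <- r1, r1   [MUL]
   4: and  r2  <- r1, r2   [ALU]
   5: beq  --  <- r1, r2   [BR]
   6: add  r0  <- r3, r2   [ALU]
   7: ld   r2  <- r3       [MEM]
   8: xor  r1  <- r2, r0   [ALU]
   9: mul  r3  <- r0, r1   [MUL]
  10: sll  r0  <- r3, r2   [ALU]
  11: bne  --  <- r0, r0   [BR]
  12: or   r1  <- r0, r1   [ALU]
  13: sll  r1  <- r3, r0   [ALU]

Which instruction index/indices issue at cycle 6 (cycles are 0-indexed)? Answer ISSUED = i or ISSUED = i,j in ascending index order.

ISSUED = 9

#0 head=0: st+sub i0/i1 2-wide
#1 head=2: st i2 no-port MEM/MUL
#2 head=3: mul+and i3/i4 2-wide
#3 head=5: beq+add i5/i6 2-wide
#4 head=7: ld i7 RAW r2
#5 head=8: xor i8 RAW r1
#6 head=9: mul i9 RAW r3
#7 head=10: sll i10 RAW r0
#8 head=11: bne+or i11/i12 2-wide
#9 head=13: sll i13 tail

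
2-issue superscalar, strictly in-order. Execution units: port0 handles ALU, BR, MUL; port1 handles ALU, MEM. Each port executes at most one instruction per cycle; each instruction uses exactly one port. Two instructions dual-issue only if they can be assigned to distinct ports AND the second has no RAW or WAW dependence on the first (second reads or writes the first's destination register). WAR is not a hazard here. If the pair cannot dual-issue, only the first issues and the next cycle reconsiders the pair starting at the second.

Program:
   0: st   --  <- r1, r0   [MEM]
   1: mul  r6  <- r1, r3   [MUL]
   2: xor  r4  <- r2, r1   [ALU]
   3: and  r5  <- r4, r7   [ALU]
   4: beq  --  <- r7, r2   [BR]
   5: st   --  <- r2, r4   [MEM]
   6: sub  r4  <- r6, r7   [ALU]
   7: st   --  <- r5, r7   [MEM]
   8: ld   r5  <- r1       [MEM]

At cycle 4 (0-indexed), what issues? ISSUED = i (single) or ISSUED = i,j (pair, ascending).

c0: i0&i1 st+mul  dual
c1: i2 xor  RAW r4
c2: i3&i4 and+beq  dual
c3: i5&i6 st+sub  dual
c4: i7 st  no-port MEM/MEM
c5: i8 ld  tail

ISSUED = 7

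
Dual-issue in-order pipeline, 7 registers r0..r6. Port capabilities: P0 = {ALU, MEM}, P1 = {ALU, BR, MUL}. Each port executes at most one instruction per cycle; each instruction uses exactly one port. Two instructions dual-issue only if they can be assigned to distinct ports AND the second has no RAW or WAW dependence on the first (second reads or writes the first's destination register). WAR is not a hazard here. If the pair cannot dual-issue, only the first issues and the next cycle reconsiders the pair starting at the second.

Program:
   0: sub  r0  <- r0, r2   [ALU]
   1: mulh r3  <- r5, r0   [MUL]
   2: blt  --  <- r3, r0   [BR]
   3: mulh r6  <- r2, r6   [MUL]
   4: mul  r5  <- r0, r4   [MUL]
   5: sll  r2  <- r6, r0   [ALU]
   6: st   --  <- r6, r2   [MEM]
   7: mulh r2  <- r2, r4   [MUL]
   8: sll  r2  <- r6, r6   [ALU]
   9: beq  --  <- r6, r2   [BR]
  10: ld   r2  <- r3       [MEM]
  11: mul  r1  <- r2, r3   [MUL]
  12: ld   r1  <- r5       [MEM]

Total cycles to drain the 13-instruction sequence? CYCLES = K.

  cy0 -> i0 (sub) RAW r0
  cy1 -> i1 (mulh) no-port MUL/BR
  cy2 -> i2 (blt) no-port BR/MUL
  cy3 -> i3 (mulh) no-port MUL/MUL
  cy4 -> i4,i5 (mul+sll) pair
  cy5 -> i6,i7 (st+mulh) pair
  cy6 -> i8 (sll) RAW r2
  cy7 -> i9,i10 (beq+ld) pair
  cy8 -> i11 (mul) WAW r1
  cy9 -> i12 (ld) tail

CYCLES = 10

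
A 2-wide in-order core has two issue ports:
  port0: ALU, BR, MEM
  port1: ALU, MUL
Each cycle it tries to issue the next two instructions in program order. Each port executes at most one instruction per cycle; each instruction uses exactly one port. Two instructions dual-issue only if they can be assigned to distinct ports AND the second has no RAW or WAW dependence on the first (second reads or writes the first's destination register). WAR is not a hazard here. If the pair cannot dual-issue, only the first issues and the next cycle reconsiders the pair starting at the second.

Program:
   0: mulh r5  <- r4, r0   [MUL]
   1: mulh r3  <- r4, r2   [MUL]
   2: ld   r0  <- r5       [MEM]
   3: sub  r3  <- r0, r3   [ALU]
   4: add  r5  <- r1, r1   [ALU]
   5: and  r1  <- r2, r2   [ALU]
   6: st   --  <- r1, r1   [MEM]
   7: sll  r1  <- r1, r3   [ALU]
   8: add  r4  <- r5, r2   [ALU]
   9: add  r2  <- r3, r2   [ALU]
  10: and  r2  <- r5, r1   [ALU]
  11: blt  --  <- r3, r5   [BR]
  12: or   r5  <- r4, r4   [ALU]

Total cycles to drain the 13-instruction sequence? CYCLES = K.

CYCLES = 8

t=0 i0:mulh.MUL ; no-port MUL/MUL
t=1 i1,i2:mulh.MUL;ld.MEM ; 2-wide
t=2 i3,i4:sub.ALU;add.ALU ; 2-wide
t=3 i5:and.ALU ; RAW r1
t=4 i6,i7:st.MEM;sll.ALU ; 2-wide
t=5 i8,i9:add.ALU;add.ALU ; 2-wide
t=6 i10,i11:and.ALU;blt.BR ; 2-wide
t=7 i12:or.ALU ; tail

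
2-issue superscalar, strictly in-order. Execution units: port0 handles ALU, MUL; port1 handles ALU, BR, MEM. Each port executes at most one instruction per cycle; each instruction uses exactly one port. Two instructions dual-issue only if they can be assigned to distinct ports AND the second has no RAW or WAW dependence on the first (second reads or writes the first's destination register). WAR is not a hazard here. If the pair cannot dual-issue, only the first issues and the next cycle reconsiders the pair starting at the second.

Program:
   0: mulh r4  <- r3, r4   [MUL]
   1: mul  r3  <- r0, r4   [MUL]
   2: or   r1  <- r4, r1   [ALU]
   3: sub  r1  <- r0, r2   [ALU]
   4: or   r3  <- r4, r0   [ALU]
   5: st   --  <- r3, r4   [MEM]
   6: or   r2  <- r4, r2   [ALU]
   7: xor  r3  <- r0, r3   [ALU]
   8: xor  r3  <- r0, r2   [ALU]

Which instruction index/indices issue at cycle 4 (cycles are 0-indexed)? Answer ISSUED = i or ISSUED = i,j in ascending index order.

[0] i0  mulh.MUL  -- no-port MUL/MUL
[1] i1&i2  mul.MUL/or.ALU  -- 2-wide
[2] i3&i4  sub.ALU/or.ALU  -- 2-wide
[3] i5&i6  st.MEM/or.ALU  -- 2-wide
[4] i7  xor.ALU  -- WAW r3
[5] i8  xor.ALU  -- tail

ISSUED = 7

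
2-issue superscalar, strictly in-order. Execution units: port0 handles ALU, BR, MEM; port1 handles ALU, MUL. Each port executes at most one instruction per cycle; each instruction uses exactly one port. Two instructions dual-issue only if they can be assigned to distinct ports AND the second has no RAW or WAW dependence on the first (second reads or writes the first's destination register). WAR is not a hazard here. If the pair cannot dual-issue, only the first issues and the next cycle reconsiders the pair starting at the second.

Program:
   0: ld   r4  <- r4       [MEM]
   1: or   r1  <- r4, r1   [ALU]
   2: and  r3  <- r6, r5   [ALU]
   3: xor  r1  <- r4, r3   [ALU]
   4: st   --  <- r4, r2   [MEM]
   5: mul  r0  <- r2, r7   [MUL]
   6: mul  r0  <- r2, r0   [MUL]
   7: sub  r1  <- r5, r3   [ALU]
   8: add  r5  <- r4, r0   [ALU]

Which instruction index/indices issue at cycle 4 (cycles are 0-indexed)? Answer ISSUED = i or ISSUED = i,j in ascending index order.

ISSUED = 6,7

#0 head=0: ld i0 RAW r4
#1 head=1: or;and i1,i2 2-wide
#2 head=3: xor;st i3,i4 2-wide
#3 head=5: mul i5 no-port MUL/MUL
#4 head=6: mul;sub i6,i7 2-wide
#5 head=8: add i8 tail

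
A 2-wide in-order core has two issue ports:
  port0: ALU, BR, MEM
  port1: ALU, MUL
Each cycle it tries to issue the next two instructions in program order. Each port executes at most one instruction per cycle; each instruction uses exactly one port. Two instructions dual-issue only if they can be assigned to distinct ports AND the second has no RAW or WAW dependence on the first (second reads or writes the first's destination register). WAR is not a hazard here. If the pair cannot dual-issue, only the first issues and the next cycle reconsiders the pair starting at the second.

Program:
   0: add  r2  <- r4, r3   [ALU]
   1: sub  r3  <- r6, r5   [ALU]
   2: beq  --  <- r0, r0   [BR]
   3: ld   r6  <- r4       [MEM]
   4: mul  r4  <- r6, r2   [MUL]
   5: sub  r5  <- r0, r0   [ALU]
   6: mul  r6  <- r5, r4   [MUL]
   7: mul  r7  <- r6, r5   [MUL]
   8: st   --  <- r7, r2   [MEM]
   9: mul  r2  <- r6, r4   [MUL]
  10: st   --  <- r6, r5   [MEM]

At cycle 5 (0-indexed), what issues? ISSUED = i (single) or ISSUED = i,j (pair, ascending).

ISSUED = 7

  cy0 -> i0/i1 (add.ALU;sub.ALU) pair
  cy1 -> i2 (beq.BR) no-port BR/MEM
  cy2 -> i3 (ld.MEM) RAW r6
  cy3 -> i4/i5 (mul.MUL;sub.ALU) pair
  cy4 -> i6 (mul.MUL) no-port MUL/MUL
  cy5 -> i7 (mul.MUL) RAW r7
  cy6 -> i8/i9 (st.MEM;mul.MUL) pair
  cy7 -> i10 (st.MEM) tail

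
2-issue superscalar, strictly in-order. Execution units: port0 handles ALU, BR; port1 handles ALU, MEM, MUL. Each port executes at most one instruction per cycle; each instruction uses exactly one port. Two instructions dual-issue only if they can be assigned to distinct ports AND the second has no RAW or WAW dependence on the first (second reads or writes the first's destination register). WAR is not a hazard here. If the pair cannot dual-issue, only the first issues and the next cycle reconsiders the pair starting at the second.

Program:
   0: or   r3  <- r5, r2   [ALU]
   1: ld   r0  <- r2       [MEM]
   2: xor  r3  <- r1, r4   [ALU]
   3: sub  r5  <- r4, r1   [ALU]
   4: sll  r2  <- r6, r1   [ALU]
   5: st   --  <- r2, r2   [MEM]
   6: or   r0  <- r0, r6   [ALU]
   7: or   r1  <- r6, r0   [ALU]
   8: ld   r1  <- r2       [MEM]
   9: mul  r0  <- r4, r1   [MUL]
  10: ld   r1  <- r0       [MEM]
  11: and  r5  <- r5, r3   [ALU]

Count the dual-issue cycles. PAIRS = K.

#0 head=0: or.ALU;ld.MEM i0,i1 2-wide
#1 head=2: xor.ALU;sub.ALU i2,i3 2-wide
#2 head=4: sll.ALU i4 RAW r2
#3 head=5: st.MEM;or.ALU i5,i6 2-wide
#4 head=7: or.ALU i7 WAW r1
#5 head=8: ld.MEM i8 no-port MEM/MUL
#6 head=9: mul.MUL i9 no-port MUL/MEM
#7 head=10: ld.MEM;and.ALU i10,i11 2-wide

PAIRS = 4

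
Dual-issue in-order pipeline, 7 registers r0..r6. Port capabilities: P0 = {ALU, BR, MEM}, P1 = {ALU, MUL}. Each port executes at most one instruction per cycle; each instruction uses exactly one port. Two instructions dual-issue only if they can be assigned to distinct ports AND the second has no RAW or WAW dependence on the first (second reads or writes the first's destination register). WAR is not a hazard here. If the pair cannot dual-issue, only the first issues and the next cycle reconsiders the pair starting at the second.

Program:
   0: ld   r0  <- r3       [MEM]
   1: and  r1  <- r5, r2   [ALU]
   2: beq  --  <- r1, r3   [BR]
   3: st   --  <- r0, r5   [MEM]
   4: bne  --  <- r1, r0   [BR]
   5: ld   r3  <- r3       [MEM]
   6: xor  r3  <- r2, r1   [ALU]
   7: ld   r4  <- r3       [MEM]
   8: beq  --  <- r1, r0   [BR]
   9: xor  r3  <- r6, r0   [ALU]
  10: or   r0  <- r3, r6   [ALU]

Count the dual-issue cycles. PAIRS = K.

  cy0 -> i0/i1 (ld and) dual
  cy1 -> i2 (beq) no-port BR/MEM
  cy2 -> i3 (st) no-port MEM/BR
  cy3 -> i4 (bne) no-port BR/MEM
  cy4 -> i5 (ld) WAW r3
  cy5 -> i6 (xor) RAW r3
  cy6 -> i7 (ld) no-port MEM/BR
  cy7 -> i8/i9 (beq xor) dual
  cy8 -> i10 (or) tail

PAIRS = 2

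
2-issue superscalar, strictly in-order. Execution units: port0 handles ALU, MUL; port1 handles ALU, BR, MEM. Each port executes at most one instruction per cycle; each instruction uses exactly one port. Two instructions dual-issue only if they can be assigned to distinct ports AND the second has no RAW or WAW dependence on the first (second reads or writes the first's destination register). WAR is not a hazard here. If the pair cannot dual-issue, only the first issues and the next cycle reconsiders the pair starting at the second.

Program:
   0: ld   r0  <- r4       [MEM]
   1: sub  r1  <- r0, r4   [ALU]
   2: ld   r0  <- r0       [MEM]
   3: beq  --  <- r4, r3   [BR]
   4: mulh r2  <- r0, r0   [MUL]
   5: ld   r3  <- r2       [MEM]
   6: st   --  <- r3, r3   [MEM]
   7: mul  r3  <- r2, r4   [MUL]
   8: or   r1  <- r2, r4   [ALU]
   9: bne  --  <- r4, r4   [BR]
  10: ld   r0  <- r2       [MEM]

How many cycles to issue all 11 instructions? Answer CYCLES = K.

c0: i0 ld.MEM  RAW r0
c1: i1+i2 sub.ALU;ld.MEM  dual
c2: i3+i4 beq.BR;mulh.MUL  dual
c3: i5 ld.MEM  no-port MEM/MEM
c4: i6+i7 st.MEM;mul.MUL  dual
c5: i8+i9 or.ALU;bne.BR  dual
c6: i10 ld.MEM  tail

CYCLES = 7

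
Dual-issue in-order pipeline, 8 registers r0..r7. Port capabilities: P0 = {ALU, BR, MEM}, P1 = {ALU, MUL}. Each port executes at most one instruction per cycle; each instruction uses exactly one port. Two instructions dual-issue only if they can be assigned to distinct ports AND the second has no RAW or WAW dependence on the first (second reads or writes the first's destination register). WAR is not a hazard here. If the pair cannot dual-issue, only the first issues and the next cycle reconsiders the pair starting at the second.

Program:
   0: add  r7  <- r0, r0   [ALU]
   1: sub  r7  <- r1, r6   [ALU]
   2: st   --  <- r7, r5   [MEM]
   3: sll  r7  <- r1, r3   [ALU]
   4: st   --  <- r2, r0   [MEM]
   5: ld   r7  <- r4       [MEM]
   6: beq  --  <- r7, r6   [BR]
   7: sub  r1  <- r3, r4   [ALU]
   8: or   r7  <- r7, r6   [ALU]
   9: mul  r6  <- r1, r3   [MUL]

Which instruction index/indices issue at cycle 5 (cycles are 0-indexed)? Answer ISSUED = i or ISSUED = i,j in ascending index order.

ISSUED = 6,7

c0: i0 add  WAW r7
c1: i1 sub  RAW r7
c2: i2&i3 st/sll  dual
c3: i4 st  no-port MEM/MEM
c4: i5 ld  no-port MEM/BR
c5: i6&i7 beq/sub  dual
c6: i8&i9 or/mul  dual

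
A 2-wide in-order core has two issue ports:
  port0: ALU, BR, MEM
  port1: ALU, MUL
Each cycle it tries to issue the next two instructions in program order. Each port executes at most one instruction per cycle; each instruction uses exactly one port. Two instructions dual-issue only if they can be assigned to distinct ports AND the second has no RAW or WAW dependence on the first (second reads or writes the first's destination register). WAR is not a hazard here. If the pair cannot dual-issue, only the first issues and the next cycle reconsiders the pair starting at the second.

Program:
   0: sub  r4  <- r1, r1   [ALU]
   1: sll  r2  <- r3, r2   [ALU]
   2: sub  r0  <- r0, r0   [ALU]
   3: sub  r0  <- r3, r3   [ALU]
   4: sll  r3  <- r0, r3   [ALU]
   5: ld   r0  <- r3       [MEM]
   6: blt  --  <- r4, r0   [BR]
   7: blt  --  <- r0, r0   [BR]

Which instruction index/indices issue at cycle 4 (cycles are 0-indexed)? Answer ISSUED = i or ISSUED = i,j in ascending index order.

ISSUED = 5

t=0 i0&i1:sub sll ; dual
t=1 i2:sub ; WAW r0
t=2 i3:sub ; RAW r0
t=3 i4:sll ; RAW r3
t=4 i5:ld ; no-port MEM/BR
t=5 i6:blt ; no-port BR/BR
t=6 i7:blt ; tail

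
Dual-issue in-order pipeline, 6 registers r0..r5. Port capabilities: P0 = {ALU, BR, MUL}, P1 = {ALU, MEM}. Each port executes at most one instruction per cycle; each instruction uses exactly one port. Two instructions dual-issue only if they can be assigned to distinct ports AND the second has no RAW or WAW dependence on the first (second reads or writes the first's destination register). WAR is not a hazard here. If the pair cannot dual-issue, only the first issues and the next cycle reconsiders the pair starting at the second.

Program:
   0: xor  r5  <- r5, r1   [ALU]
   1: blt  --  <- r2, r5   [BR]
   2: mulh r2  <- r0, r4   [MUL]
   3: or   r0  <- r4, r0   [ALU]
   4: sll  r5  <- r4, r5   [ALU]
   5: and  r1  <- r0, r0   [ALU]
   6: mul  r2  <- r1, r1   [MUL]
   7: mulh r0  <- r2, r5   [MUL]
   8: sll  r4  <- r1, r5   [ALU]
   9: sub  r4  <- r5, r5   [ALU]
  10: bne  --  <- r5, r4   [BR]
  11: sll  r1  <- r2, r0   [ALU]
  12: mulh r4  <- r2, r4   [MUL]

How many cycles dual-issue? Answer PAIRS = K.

PAIRS = 4

0. xor @i0  | RAW r5
1. blt @i1  | no-port BR/MUL
2. mulh;or @i2,i3  | dual
3. sll;and @i4,i5  | dual
4. mul @i6  | no-port MUL/MUL
5. mulh;sll @i7,i8  | dual
6. sub @i9  | RAW r4
7. bne;sll @i10,i11  | dual
8. mulh @i12  | tail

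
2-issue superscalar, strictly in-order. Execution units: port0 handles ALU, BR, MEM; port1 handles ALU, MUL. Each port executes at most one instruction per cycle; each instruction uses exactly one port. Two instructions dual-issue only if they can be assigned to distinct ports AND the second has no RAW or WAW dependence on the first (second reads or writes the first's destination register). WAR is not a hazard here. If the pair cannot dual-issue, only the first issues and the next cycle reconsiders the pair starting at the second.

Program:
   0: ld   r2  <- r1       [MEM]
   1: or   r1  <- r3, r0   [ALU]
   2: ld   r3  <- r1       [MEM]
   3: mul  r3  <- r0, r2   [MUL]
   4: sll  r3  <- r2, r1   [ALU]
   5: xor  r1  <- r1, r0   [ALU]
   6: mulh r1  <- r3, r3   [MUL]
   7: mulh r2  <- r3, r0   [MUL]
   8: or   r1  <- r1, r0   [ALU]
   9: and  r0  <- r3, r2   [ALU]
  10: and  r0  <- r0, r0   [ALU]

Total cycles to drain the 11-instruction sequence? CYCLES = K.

  cy0 -> i0,i1 (ld/or) dual
  cy1 -> i2 (ld) WAW r3
  cy2 -> i3 (mul) WAW r3
  cy3 -> i4,i5 (sll/xor) dual
  cy4 -> i6 (mulh) no-port MUL/MUL
  cy5 -> i7,i8 (mulh/or) dual
  cy6 -> i9 (and) RAW+WAW r0
  cy7 -> i10 (and) tail

CYCLES = 8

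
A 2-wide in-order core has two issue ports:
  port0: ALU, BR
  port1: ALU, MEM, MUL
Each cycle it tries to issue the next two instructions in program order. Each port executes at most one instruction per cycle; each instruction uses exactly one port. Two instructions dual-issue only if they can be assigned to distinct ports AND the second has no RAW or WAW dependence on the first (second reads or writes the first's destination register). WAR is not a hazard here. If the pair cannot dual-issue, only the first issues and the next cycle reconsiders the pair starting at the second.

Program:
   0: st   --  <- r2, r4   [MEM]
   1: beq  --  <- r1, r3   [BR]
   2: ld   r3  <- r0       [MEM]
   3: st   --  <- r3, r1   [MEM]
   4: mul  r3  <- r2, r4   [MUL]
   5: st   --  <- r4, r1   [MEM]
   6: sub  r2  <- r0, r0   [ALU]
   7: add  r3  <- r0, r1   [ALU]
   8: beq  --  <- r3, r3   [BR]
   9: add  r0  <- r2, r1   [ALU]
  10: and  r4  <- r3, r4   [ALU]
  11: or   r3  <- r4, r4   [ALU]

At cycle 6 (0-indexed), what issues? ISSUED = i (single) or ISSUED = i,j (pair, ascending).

ISSUED = 8,9

[0] i0,i1  st.MEM+beq.BR  -- pair
[1] i2  ld.MEM  -- no-port MEM/MEM
[2] i3  st.MEM  -- no-port MEM/MUL
[3] i4  mul.MUL  -- no-port MUL/MEM
[4] i5,i6  st.MEM+sub.ALU  -- pair
[5] i7  add.ALU  -- RAW r3
[6] i8,i9  beq.BR+add.ALU  -- pair
[7] i10  and.ALU  -- RAW r4
[8] i11  or.ALU  -- tail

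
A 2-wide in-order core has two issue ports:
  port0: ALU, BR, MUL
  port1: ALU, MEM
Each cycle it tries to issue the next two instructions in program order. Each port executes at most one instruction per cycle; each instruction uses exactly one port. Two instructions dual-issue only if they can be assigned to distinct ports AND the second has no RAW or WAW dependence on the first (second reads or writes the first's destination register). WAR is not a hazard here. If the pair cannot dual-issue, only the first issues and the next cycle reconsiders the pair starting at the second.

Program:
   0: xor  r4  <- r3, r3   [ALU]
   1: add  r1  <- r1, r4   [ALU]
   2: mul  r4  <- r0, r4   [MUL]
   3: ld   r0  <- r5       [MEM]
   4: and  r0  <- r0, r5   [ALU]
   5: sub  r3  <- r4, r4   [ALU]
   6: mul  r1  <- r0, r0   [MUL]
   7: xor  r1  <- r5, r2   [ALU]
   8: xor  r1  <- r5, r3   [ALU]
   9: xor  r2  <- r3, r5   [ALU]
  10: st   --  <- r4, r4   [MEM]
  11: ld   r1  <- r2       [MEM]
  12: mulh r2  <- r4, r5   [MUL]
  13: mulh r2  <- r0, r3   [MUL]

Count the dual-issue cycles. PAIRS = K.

PAIRS = 4

[0] i0  xor.ALU  -- RAW r4
[1] i1,i2  add.ALU/mul.MUL  -- 2-wide
[2] i3  ld.MEM  -- RAW+WAW r0
[3] i4,i5  and.ALU/sub.ALU  -- 2-wide
[4] i6  mul.MUL  -- WAW r1
[5] i7  xor.ALU  -- WAW r1
[6] i8,i9  xor.ALU/xor.ALU  -- 2-wide
[7] i10  st.MEM  -- no-port MEM/MEM
[8] i11,i12  ld.MEM/mulh.MUL  -- 2-wide
[9] i13  mulh.MUL  -- tail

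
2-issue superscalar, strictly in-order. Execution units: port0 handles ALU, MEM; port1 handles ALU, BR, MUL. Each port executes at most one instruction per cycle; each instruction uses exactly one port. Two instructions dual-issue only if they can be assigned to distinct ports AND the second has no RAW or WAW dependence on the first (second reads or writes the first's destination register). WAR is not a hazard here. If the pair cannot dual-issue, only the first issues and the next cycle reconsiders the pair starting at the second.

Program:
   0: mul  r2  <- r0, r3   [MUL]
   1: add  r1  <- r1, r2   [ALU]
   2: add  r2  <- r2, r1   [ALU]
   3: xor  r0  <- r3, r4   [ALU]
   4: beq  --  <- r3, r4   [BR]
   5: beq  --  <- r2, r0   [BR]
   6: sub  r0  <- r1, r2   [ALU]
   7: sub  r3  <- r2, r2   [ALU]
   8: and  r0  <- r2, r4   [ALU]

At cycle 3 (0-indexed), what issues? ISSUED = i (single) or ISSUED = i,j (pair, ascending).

#0 head=0: mul.MUL i0 RAW r2
#1 head=1: add.ALU i1 RAW r1
#2 head=2: add.ALU xor.ALU i2,i3 2-wide
#3 head=4: beq.BR i4 no-port BR/BR
#4 head=5: beq.BR sub.ALU i5,i6 2-wide
#5 head=7: sub.ALU and.ALU i7,i8 2-wide

ISSUED = 4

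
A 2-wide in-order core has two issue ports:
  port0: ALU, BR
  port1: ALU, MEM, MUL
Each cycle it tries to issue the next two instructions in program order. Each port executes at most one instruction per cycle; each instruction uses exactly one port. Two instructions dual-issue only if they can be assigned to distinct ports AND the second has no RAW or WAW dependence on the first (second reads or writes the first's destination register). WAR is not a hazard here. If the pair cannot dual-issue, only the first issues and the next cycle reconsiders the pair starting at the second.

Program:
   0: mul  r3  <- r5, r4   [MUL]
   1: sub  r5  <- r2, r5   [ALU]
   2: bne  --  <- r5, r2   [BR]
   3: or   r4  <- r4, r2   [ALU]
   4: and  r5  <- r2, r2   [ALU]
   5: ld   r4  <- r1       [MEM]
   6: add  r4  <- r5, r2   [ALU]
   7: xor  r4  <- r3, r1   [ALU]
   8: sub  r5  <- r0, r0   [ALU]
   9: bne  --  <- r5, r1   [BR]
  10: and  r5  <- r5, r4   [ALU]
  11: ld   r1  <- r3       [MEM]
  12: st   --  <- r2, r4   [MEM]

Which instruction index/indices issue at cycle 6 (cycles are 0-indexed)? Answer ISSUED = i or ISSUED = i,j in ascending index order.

#0 head=0: mul.MUL/sub.ALU i0+i1 2-wide
#1 head=2: bne.BR/or.ALU i2+i3 2-wide
#2 head=4: and.ALU/ld.MEM i4+i5 2-wide
#3 head=6: add.ALU i6 WAW r4
#4 head=7: xor.ALU/sub.ALU i7+i8 2-wide
#5 head=9: bne.BR/and.ALU i9+i10 2-wide
#6 head=11: ld.MEM i11 no-port MEM/MEM
#7 head=12: st.MEM i12 tail

ISSUED = 11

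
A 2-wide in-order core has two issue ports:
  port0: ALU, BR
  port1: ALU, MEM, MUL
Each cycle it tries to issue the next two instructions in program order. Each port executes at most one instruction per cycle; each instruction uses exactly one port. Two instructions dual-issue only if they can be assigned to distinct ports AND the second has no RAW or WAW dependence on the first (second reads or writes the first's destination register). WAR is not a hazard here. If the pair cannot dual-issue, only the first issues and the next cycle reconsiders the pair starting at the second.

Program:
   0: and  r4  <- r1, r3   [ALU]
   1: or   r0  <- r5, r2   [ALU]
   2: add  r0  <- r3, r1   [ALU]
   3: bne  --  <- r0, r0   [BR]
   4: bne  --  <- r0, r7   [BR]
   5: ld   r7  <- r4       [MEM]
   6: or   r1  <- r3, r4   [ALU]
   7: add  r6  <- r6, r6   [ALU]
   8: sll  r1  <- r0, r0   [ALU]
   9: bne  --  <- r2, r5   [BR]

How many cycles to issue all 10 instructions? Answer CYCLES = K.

t=0 i0+i1:and/or ; 2-wide
t=1 i2:add ; RAW r0
t=2 i3:bne ; no-port BR/BR
t=3 i4+i5:bne/ld ; 2-wide
t=4 i6+i7:or/add ; 2-wide
t=5 i8+i9:sll/bne ; 2-wide

CYCLES = 6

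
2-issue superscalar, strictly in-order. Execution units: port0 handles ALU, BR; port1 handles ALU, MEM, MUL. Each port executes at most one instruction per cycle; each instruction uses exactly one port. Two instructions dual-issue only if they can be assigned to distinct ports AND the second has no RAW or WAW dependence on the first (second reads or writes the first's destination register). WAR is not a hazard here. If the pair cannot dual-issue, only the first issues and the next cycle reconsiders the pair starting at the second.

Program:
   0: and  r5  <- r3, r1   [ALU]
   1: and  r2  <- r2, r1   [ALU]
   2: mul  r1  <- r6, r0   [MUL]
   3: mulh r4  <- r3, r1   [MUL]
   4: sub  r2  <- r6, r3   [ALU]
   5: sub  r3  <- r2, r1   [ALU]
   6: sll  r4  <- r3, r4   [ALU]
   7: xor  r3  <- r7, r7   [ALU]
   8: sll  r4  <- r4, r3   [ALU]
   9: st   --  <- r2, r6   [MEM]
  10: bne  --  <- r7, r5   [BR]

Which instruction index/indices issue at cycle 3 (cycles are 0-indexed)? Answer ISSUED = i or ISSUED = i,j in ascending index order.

ISSUED = 5

  cy0 -> i0&i1 (and and) 2-wide
  cy1 -> i2 (mul) no-port MUL/MUL
  cy2 -> i3&i4 (mulh sub) 2-wide
  cy3 -> i5 (sub) RAW r3
  cy4 -> i6&i7 (sll xor) 2-wide
  cy5 -> i8&i9 (sll st) 2-wide
  cy6 -> i10 (bne) tail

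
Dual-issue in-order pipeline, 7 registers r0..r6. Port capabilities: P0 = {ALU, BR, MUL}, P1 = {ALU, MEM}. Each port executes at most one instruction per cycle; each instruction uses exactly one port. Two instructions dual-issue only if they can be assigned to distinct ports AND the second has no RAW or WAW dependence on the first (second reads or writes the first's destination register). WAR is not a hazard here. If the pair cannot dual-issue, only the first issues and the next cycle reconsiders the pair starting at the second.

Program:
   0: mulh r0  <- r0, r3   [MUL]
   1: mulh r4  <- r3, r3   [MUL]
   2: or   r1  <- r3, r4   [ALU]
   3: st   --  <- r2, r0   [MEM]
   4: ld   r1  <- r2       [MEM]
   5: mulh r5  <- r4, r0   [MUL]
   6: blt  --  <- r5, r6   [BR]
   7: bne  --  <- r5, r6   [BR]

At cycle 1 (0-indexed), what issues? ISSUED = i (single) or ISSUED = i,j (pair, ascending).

ISSUED = 1

[0] i0  mulh  -- no-port MUL/MUL
[1] i1  mulh  -- RAW r4
[2] i2+i3  or/st  -- dual
[3] i4+i5  ld/mulh  -- dual
[4] i6  blt  -- no-port BR/BR
[5] i7  bne  -- tail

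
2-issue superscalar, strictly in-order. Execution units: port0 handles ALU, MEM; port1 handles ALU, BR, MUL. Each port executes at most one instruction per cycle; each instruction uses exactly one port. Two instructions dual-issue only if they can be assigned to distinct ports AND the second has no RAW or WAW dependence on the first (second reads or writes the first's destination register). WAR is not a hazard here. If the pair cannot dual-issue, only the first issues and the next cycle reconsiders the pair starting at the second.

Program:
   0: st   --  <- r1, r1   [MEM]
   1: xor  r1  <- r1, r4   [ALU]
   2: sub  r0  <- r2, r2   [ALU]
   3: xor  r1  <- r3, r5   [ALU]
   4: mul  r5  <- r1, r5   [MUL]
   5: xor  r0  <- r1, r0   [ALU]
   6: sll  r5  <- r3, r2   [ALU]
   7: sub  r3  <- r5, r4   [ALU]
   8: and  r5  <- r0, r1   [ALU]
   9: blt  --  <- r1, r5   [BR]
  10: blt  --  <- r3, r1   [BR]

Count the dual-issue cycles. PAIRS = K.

#0 head=0: st.MEM;xor.ALU i0+i1 2-wide
#1 head=2: sub.ALU;xor.ALU i2+i3 2-wide
#2 head=4: mul.MUL;xor.ALU i4+i5 2-wide
#3 head=6: sll.ALU i6 RAW r5
#4 head=7: sub.ALU;and.ALU i7+i8 2-wide
#5 head=9: blt.BR i9 no-port BR/BR
#6 head=10: blt.BR i10 tail

PAIRS = 4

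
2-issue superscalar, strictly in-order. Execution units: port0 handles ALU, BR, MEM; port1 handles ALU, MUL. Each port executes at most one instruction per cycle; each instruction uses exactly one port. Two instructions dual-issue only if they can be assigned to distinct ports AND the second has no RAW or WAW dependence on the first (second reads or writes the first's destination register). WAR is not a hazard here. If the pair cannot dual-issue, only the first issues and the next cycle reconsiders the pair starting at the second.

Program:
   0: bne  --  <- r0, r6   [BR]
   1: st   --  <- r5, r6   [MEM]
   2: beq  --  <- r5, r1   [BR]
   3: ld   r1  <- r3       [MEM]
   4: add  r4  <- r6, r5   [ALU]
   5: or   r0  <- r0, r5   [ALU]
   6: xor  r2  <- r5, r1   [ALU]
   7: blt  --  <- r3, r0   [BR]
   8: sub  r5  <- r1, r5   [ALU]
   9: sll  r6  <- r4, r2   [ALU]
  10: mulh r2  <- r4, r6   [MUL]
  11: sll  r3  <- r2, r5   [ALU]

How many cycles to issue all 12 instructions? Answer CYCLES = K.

CYCLES = 9

c0: i0 bne  no-port BR/MEM
c1: i1 st  no-port MEM/BR
c2: i2 beq  no-port BR/MEM
c3: i3+i4 ld+add  pair
c4: i5+i6 or+xor  pair
c5: i7+i8 blt+sub  pair
c6: i9 sll  RAW r6
c7: i10 mulh  RAW r2
c8: i11 sll  tail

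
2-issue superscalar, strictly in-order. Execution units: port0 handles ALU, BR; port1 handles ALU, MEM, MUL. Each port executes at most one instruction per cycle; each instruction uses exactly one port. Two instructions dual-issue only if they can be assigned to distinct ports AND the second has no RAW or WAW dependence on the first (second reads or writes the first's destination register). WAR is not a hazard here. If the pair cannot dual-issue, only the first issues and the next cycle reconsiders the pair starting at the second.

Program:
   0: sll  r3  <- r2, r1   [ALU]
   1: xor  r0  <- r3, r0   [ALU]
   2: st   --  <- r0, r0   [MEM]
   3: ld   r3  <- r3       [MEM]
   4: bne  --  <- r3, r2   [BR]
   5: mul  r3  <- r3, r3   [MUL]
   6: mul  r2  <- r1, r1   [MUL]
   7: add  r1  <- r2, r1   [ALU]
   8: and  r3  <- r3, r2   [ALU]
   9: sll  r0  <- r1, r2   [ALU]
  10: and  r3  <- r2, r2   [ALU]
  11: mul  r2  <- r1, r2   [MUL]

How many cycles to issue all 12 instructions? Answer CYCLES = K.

CYCLES = 9

  cy0 -> i0 (sll.ALU) RAW r3
  cy1 -> i1 (xor.ALU) RAW r0
  cy2 -> i2 (st.MEM) no-port MEM/MEM
  cy3 -> i3 (ld.MEM) RAW r3
  cy4 -> i4+i5 (bne.BR+mul.MUL) 2-wide
  cy5 -> i6 (mul.MUL) RAW r2
  cy6 -> i7+i8 (add.ALU+and.ALU) 2-wide
  cy7 -> i9+i10 (sll.ALU+and.ALU) 2-wide
  cy8 -> i11 (mul.MUL) tail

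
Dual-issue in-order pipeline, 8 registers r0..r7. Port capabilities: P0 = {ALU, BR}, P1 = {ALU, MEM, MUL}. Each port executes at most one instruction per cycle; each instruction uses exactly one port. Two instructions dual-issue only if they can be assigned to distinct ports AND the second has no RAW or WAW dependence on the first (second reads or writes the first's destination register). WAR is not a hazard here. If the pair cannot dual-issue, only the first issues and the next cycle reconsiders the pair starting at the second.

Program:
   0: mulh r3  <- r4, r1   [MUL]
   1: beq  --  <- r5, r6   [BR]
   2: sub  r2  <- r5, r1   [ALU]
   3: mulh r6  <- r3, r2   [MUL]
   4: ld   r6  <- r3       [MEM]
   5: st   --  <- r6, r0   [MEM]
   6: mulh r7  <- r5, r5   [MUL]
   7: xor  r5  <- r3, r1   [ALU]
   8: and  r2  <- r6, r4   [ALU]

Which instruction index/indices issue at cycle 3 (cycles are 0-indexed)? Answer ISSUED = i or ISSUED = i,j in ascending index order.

ISSUED = 4

[0] i0&i1  mulh.MUL+beq.BR  -- dual
[1] i2  sub.ALU  -- RAW r2
[2] i3  mulh.MUL  -- no-port MUL/MEM
[3] i4  ld.MEM  -- no-port MEM/MEM
[4] i5  st.MEM  -- no-port MEM/MUL
[5] i6&i7  mulh.MUL+xor.ALU  -- dual
[6] i8  and.ALU  -- tail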